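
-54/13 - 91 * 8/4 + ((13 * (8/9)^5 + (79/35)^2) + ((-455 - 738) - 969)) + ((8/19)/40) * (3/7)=-41733882151342/17866751175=-2335.84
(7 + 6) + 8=21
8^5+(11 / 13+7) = 426086 / 13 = 32775.85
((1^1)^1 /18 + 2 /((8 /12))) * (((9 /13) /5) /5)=11 /130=0.08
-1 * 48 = -48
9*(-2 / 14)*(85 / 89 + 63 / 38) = -3.36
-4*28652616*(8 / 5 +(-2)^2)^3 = -2515928905728 / 125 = -20127431245.82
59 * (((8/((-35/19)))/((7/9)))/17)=-80712/4165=-19.38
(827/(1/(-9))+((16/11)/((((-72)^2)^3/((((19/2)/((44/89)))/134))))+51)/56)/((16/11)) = -470693341476306024805/91996324425105408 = -5116.44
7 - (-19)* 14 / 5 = 301 / 5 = 60.20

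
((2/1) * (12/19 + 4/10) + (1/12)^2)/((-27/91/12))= -2577029/30780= -83.72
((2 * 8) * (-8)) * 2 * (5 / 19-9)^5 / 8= 1629004.99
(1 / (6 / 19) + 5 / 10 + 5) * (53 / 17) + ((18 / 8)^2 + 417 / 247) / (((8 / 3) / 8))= 9527743 / 201552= 47.27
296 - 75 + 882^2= 778145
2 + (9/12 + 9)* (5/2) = 211/8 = 26.38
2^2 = 4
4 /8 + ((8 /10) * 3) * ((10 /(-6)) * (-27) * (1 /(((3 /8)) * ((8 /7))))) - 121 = 263 /2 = 131.50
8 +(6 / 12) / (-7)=111 / 14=7.93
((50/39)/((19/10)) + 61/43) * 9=200103/10621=18.84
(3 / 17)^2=9 / 289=0.03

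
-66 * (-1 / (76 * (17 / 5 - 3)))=165 / 76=2.17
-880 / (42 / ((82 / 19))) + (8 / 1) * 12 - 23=-6953 / 399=-17.43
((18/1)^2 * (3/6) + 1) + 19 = 182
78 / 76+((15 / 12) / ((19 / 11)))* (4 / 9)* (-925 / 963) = 236263 / 329346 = 0.72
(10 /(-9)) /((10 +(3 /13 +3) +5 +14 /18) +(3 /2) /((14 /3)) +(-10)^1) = -728 /6113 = -0.12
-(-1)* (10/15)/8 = 1/12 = 0.08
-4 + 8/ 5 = -12/ 5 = -2.40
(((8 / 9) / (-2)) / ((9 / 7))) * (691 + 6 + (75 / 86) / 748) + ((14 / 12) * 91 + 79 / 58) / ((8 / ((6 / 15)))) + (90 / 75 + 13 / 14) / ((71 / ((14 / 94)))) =-235.56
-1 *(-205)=205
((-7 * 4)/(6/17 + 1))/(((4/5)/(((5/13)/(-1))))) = 9.95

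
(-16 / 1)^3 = -4096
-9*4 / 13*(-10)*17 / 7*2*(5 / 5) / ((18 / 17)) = 11560 / 91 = 127.03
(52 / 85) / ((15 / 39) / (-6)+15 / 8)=16224 / 48025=0.34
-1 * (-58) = 58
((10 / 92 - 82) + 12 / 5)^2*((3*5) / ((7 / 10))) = 1002804267 / 7406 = 135404.30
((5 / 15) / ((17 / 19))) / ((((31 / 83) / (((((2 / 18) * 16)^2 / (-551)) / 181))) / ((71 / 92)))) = -0.00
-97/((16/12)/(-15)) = 4365/4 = 1091.25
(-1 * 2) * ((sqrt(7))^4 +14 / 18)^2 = -401408 / 81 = -4955.65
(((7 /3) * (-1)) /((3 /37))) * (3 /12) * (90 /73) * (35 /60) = -9065 /1752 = -5.17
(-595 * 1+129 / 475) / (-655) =282496 / 311125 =0.91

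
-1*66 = -66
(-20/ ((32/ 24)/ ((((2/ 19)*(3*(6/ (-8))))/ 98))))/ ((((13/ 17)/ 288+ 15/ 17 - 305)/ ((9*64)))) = -95178240/ 1386209657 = -0.07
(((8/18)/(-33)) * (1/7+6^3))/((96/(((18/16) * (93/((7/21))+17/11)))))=-9.57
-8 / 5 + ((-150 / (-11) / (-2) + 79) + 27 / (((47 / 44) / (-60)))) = -1446.01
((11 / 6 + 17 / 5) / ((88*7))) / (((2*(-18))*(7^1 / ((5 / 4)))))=-157 / 3725568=-0.00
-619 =-619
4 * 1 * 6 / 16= 3 / 2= 1.50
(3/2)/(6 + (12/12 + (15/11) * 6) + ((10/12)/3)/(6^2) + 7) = 10692/158167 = 0.07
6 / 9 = 2 / 3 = 0.67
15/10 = 3/2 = 1.50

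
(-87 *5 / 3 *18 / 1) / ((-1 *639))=290 / 71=4.08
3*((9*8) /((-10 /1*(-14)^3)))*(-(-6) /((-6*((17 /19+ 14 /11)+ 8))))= -0.00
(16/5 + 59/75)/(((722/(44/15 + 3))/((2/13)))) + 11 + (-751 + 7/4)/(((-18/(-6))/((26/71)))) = -4639687451/57669750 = -80.45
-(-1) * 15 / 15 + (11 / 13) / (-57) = 730 / 741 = 0.99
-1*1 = -1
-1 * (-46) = 46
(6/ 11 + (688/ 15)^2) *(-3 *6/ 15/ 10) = -5208134/ 20625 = -252.52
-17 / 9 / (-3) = 17 / 27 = 0.63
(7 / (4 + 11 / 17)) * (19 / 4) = 2261 / 316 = 7.16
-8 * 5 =-40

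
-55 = -55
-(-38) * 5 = 190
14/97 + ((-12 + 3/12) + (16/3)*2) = -1093/1164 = -0.94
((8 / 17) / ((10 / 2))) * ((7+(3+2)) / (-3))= -32 / 85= -0.38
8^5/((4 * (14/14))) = 8192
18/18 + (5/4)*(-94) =-233/2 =-116.50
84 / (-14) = -6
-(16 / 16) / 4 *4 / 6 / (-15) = 1 / 90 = 0.01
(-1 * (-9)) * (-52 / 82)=-234 / 41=-5.71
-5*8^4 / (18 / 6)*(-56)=1146880 / 3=382293.33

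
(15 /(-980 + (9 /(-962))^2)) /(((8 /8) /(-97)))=1346521020 /906935039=1.48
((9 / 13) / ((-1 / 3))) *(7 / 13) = -189 / 169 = -1.12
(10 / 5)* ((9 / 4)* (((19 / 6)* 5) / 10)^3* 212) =363527 / 96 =3786.74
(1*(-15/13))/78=-5/338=-0.01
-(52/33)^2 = -2704/1089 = -2.48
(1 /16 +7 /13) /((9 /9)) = 0.60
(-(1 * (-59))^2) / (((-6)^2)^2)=-3481 / 1296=-2.69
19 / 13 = 1.46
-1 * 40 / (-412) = 10 / 103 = 0.10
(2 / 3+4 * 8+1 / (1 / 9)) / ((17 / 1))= 125 / 51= 2.45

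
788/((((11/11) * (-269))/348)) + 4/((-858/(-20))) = -117631336/115401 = -1019.33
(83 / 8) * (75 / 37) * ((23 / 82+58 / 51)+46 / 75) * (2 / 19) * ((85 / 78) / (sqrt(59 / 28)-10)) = -1028123075 / 2054099918-29374945 * sqrt(413) / 8216399672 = -0.57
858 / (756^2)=143 / 95256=0.00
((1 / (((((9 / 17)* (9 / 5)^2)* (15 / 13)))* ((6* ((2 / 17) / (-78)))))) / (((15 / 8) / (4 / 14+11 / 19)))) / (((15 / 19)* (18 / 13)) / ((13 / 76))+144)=-949224835 / 5544583002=-0.17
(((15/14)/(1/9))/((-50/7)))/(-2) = 27/40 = 0.68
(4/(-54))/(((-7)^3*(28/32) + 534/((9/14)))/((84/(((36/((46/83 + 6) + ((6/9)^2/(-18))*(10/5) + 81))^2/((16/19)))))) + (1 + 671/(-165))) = 22149824449600/537409206881973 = 0.04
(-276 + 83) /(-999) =193 /999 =0.19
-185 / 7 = -26.43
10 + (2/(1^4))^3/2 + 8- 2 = 20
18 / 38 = 9 / 19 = 0.47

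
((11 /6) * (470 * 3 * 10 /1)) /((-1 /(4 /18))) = -51700 /9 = -5744.44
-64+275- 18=193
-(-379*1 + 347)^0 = -1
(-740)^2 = 547600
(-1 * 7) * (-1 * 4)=28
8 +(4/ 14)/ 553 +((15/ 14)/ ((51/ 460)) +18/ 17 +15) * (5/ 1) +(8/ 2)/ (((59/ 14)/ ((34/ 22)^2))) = 65245737033/ 469796173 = 138.88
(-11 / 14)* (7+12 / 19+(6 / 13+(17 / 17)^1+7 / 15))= -389609 / 51870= -7.51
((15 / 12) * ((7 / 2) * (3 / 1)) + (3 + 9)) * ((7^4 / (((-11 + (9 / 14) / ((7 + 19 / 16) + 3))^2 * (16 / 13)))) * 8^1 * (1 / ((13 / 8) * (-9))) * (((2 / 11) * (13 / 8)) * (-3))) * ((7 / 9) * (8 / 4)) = 22983200040073 / 74444642316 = 308.73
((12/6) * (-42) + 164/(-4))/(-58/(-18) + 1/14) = -3150/83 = -37.95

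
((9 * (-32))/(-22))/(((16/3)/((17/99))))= 51/121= 0.42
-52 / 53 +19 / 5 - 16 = -3493 / 265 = -13.18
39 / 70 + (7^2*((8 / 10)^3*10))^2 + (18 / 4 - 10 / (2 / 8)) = 275213013 / 4375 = 62905.83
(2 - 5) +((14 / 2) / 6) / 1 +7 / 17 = -145 / 102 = -1.42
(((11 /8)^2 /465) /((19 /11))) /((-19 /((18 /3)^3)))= -11979 /447640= -0.03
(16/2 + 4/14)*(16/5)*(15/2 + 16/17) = 19024/85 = 223.81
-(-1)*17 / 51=1 / 3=0.33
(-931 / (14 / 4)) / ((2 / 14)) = -1862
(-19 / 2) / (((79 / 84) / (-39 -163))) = 2040.46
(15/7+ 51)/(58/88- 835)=-5456/85659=-0.06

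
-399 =-399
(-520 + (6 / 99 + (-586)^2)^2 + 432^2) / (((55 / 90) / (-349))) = -67343634245082.56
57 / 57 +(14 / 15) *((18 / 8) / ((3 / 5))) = 9 / 2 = 4.50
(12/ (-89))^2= 144/ 7921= 0.02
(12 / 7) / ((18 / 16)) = 32 / 21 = 1.52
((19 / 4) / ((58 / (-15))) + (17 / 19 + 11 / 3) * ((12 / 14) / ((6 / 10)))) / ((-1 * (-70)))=97897 / 1295952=0.08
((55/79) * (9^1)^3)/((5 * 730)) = 8019/57670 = 0.14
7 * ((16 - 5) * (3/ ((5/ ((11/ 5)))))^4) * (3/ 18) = 30438639/ 781250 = 38.96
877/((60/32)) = 7016/15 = 467.73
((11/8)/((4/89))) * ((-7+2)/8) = -4895/256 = -19.12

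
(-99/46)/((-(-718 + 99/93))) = -3069/1022350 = -0.00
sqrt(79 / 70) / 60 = sqrt(5530) / 4200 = 0.02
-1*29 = -29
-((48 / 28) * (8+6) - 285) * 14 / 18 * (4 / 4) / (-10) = -203 / 10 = -20.30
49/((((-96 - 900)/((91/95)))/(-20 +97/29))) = 0.78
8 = 8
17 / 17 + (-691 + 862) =172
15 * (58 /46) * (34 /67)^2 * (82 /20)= 2061726 /103247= 19.97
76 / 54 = 38 / 27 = 1.41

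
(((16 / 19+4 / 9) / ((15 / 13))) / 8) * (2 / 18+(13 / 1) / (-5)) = -8008 / 23085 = -0.35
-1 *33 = -33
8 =8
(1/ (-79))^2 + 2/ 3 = 12485/ 18723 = 0.67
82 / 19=4.32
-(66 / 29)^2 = -5.18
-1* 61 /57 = -61 /57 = -1.07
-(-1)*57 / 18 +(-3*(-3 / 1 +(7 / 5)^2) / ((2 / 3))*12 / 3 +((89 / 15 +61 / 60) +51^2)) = 788951 / 300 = 2629.84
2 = 2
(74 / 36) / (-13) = -0.16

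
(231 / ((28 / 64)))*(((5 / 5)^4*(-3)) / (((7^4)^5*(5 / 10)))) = -3168 / 79792266297612001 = -0.00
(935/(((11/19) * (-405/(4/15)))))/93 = -1292/112995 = -0.01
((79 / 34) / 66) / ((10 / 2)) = 79 / 11220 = 0.01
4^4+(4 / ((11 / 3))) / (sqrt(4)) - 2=2800 / 11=254.55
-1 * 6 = -6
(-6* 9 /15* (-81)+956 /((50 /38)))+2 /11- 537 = 481.34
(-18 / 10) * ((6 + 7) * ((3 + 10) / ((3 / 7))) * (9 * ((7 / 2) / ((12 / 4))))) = -74529 / 10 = -7452.90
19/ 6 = 3.17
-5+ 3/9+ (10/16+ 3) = -25/24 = -1.04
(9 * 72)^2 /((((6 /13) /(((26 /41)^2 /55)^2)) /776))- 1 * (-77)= 323282602958717 /8547927025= 37820.00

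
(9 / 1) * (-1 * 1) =-9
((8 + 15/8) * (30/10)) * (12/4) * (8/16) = 711/16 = 44.44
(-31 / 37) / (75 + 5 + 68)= -31 / 5476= -0.01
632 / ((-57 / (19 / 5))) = -632 / 15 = -42.13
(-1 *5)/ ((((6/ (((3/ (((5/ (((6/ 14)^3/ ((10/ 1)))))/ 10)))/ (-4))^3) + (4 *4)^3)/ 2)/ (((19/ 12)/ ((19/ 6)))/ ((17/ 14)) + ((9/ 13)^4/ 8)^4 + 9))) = 386257926822098566189008551895/ 14941235674423533564401235207651328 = 0.00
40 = 40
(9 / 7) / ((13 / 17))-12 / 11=591 / 1001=0.59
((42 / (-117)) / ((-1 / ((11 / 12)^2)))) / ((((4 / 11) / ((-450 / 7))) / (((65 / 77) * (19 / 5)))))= -57475 / 336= -171.06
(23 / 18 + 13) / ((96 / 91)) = 23387 / 1728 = 13.53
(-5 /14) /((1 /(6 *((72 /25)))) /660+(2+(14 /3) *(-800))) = 0.00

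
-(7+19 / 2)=-33 / 2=-16.50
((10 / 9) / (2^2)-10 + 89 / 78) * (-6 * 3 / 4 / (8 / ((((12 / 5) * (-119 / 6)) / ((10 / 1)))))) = -29869 / 1300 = -22.98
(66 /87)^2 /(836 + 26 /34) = 8228 /11963225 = 0.00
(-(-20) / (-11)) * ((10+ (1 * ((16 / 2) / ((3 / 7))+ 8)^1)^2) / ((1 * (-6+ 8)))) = -5900 / 9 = -655.56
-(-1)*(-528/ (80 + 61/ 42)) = -2016/ 311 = -6.48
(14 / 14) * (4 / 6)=2 / 3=0.67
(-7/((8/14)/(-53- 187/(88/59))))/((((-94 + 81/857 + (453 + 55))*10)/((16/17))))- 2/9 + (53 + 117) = 978338911/5745660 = 170.27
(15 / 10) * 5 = 15 / 2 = 7.50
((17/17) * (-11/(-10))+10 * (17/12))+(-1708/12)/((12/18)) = -5947/30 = -198.23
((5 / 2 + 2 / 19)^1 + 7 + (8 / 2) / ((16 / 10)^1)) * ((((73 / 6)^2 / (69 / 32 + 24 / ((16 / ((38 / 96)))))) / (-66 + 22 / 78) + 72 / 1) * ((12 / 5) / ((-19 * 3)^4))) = 1107755624 / 5654501387667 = 0.00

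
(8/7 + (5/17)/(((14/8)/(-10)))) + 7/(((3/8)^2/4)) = 212672/1071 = 198.57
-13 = -13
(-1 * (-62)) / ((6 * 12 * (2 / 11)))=4.74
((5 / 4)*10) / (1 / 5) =125 / 2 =62.50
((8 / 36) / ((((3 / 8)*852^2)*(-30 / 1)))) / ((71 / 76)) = -38 / 1304585595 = -0.00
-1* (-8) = 8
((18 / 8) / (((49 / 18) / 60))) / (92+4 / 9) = 10935 / 20384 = 0.54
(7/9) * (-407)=-2849/9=-316.56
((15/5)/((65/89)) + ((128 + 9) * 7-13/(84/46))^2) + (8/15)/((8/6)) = 906081.86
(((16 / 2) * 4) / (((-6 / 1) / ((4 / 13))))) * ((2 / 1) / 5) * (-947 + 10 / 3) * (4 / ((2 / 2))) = 1449472 / 585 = 2477.73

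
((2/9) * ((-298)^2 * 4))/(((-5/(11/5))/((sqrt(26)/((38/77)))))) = -300867952 * sqrt(26)/4275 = -358861.18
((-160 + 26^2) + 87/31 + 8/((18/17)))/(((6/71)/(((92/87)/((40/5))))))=239814215/291276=823.32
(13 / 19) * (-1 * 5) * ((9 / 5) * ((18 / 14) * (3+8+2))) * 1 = -13689 / 133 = -102.92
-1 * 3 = -3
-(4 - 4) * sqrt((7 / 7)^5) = 0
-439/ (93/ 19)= -8341/ 93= -89.69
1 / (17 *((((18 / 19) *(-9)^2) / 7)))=0.01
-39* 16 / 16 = -39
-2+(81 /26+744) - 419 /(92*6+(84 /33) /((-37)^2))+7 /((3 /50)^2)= 2615057003029 /972573732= 2688.80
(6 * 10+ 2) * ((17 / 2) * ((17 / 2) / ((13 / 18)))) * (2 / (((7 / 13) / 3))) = 483786 / 7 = 69112.29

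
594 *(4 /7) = 2376 /7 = 339.43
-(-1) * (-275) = -275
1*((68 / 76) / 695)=17 / 13205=0.00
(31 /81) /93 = 1 /243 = 0.00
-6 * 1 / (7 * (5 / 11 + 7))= -33 / 287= -0.11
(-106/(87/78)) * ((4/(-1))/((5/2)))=22048/145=152.06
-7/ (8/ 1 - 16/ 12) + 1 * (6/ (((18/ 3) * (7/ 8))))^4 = 31499/ 48020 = 0.66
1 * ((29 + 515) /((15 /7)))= 3808 /15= 253.87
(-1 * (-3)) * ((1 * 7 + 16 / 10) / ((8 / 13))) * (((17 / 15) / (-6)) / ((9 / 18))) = -9503 / 600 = -15.84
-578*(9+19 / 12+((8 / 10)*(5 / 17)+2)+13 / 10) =-244817 / 30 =-8160.57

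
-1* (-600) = 600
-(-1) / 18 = 1 / 18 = 0.06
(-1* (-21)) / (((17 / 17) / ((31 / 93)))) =7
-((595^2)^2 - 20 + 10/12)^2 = -565507314271896007213225/36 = -15708536507552666867034.03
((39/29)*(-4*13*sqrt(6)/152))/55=-507*sqrt(6)/60610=-0.02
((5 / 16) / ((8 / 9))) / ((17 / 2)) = 45 / 1088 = 0.04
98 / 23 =4.26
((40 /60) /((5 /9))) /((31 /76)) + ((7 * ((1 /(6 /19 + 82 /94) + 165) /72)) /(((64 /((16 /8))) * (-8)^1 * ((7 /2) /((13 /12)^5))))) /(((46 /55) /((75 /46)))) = 384323184464145637 /133002618533314560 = 2.89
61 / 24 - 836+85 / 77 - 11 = -1558519 / 1848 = -843.35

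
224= 224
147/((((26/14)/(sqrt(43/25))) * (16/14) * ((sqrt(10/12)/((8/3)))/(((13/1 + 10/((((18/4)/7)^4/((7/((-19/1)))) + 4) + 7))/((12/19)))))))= 600999440937 * sqrt(1290)/3683384900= 5860.33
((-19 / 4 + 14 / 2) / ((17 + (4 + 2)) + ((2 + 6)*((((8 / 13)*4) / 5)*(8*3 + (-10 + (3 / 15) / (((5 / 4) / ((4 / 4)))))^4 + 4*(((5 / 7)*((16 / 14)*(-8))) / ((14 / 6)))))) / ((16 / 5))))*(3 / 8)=47028515625 / 645298864033696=0.00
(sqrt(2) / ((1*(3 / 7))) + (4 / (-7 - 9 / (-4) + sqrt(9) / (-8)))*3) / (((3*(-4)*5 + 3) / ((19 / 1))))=32 / 41 - 7*sqrt(2) / 9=-0.32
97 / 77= 1.26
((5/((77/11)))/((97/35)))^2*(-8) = -5000/9409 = -0.53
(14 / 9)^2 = 196 / 81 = 2.42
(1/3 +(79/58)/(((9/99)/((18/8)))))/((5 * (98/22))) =7447/4872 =1.53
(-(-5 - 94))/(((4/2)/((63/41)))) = 6237/82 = 76.06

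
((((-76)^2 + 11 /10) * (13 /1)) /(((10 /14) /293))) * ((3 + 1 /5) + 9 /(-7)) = 14743332513 /250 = 58973330.05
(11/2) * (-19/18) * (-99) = 2299/4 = 574.75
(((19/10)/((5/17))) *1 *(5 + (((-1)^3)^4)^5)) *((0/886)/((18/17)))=0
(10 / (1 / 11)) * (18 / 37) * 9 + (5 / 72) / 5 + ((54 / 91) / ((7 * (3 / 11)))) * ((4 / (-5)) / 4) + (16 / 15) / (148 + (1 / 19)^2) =218318049417673 / 453336516360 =481.58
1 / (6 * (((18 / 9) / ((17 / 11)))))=17 / 132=0.13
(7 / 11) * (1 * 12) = 84 / 11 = 7.64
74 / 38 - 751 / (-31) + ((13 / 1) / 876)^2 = 11829967957 / 451984464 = 26.17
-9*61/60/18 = -61/120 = -0.51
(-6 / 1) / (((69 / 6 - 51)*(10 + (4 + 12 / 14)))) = 0.01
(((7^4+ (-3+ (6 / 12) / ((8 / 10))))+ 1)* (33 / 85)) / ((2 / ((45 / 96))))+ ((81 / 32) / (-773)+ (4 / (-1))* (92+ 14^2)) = -6281810397 / 6728192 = -933.66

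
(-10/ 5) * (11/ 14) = -11/ 7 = -1.57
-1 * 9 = -9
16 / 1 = 16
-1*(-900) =900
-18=-18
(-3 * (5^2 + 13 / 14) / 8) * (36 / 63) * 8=-2178 / 49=-44.45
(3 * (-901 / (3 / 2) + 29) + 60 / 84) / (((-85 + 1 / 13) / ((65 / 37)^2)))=13731250 / 220409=62.30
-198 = -198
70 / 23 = 3.04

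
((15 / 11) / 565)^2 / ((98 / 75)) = 675 / 151414802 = 0.00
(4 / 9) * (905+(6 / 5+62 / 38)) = 114992 / 285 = 403.48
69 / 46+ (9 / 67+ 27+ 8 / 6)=12047 / 402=29.97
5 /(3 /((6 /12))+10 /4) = 10 /17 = 0.59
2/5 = 0.40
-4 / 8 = -1 / 2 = -0.50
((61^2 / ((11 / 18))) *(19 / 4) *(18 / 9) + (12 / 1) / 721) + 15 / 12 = 1835103427 / 31724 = 57845.90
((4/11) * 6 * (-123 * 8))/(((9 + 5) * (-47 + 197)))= -1968/1925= -1.02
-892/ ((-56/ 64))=7136/ 7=1019.43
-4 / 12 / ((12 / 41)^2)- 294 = -128689 / 432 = -297.89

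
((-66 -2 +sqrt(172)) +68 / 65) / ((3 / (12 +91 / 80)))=-235.77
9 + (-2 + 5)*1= 12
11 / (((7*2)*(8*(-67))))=-11 / 7504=-0.00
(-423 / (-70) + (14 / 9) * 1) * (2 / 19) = 4787 / 5985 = 0.80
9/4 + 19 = 85/4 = 21.25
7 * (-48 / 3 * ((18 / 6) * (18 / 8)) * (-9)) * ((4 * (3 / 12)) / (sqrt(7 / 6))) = 972 * sqrt(42) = 6299.28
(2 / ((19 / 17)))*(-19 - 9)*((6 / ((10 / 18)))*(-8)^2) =-3290112 / 95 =-34632.76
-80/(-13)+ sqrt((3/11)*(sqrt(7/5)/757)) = sqrt(24981)*5^(3/4)*7^(1/4)/41635+ 80/13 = 6.17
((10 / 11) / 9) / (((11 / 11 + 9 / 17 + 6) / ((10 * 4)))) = 425 / 792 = 0.54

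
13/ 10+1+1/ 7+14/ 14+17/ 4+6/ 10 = 1161/ 140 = 8.29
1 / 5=0.20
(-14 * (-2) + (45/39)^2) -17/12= 56611/2028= 27.91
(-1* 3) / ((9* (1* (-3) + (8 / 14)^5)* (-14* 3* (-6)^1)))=0.00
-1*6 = -6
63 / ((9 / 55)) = 385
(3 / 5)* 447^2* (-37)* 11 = -243966789 / 5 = -48793357.80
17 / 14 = 1.21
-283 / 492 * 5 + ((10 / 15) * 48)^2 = 502393 / 492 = 1021.12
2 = 2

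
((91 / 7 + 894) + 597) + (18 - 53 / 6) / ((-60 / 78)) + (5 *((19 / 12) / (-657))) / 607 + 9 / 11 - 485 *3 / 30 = 38017707547 / 26320734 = 1444.40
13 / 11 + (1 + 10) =134 / 11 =12.18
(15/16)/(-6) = -5/32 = -0.16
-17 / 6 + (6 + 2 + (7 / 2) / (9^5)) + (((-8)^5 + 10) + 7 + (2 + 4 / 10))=-9667334957 / 295245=-32743.43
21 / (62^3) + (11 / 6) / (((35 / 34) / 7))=44567651 / 3574920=12.47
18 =18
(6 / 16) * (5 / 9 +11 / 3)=1.58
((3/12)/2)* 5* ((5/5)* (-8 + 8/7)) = -30/7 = -4.29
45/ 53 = 0.85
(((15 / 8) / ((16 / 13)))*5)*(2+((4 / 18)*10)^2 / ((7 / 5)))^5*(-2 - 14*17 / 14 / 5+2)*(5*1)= -52200812728205153675 / 78136513903476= -668071.94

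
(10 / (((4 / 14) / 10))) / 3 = 350 / 3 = 116.67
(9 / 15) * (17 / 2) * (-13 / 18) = -221 / 60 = -3.68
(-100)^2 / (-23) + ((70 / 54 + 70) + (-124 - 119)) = -376628 / 621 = -606.49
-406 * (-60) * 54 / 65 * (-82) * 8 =-172585728 / 13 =-13275825.23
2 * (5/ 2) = 5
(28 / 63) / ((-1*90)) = -2 / 405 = -0.00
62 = 62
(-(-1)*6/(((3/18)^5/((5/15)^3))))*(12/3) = 6912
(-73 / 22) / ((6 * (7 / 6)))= -73 / 154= -0.47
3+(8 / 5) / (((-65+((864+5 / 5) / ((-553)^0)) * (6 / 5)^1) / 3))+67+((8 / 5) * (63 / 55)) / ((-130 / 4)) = 1216571266 / 17392375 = 69.95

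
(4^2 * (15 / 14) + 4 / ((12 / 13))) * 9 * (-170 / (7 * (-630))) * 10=74.51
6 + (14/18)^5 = 371101/59049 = 6.28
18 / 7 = 2.57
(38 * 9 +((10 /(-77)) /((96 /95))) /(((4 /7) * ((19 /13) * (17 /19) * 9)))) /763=110506337 /246552768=0.45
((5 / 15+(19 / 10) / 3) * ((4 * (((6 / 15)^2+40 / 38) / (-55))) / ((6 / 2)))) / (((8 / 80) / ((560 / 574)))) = -59392 / 214225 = -0.28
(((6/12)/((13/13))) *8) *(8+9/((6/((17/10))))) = 211/5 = 42.20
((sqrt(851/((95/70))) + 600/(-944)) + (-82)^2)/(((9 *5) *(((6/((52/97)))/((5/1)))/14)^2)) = 662480 *sqrt(226366)/14480451 + 262791572680/44965611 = 5866.05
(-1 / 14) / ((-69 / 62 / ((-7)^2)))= 217 / 69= 3.14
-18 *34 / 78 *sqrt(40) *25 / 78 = -850 *sqrt(10) / 169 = -15.90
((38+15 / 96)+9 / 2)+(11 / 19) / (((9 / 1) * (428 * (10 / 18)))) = 13875313 / 325280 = 42.66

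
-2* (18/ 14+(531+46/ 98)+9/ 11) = -575192/ 539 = -1067.15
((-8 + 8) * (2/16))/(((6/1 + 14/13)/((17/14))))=0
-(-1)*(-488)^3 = -116214272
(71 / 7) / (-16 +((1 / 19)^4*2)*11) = -9252791 / 14595798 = -0.63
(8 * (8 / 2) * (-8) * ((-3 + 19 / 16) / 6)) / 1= 232 / 3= 77.33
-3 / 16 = -0.19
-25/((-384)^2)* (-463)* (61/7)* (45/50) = 0.62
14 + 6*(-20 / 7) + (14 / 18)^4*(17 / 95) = -13426771 / 4363065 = -3.08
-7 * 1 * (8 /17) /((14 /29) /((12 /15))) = -464 /85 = -5.46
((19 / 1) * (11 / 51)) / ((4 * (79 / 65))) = 13585 / 16116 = 0.84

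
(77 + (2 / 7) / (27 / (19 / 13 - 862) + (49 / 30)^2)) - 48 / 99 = 52203471725 / 681298233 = 76.62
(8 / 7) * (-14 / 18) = -8 / 9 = -0.89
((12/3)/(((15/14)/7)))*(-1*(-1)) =392/15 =26.13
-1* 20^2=-400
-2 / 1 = -2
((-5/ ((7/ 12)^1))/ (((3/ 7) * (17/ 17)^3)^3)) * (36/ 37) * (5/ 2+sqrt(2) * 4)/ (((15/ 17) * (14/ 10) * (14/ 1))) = -2720 * sqrt(2)/ 111 -1700/ 111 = -49.97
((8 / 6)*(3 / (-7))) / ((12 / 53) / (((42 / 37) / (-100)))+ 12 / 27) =477 / 16279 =0.03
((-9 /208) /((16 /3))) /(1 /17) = -459 /3328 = -0.14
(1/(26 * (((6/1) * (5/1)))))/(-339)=-1/264420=-0.00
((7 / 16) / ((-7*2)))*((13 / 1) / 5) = -13 / 160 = -0.08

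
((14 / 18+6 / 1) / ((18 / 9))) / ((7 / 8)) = 244 / 63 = 3.87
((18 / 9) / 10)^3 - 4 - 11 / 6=-4369 / 750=-5.83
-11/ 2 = -5.50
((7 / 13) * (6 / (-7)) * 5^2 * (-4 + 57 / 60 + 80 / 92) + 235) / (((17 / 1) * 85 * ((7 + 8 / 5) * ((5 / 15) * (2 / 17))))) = 466725 / 874276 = 0.53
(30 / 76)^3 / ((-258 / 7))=-7875 / 4718992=-0.00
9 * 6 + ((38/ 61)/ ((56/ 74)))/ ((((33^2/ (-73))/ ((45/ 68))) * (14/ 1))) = 5311937677/ 98373968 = 54.00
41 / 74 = 0.55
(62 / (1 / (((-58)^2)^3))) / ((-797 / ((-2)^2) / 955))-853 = -9016189142800801 / 797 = -11312658899373.65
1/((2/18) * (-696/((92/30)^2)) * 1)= -529/4350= -0.12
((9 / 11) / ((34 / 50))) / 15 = 15 / 187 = 0.08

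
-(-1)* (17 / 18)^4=83521 / 104976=0.80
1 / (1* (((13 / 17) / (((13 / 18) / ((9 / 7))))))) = 119 / 162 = 0.73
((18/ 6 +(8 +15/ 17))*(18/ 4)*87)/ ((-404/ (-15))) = 11745/ 68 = 172.72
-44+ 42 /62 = -1343 /31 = -43.32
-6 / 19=-0.32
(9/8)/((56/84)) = 27/16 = 1.69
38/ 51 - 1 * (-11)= 599/ 51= 11.75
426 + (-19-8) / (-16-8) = 3417 / 8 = 427.12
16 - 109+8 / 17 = -1573 / 17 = -92.53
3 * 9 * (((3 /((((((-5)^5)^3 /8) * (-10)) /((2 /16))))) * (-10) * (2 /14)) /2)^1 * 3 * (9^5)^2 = -847288609443 /427246093750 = -1.98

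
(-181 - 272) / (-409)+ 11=4952 / 409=12.11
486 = 486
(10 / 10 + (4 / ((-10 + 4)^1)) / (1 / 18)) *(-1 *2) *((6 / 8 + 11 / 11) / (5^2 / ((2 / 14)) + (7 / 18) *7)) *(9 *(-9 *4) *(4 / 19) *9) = -1154736 / 8683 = -132.99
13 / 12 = 1.08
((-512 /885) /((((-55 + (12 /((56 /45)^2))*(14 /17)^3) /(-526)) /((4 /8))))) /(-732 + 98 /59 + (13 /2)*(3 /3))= 2646259712 /637913396475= 0.00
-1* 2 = -2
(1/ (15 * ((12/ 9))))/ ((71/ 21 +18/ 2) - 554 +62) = -0.00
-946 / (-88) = 43 / 4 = 10.75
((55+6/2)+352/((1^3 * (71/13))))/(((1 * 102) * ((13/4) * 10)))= 2898/78455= 0.04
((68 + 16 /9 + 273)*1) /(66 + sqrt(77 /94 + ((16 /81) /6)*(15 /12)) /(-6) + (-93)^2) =18510*sqrt(5541582) /62455603712549 + 2456499490200 /62455603712549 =0.04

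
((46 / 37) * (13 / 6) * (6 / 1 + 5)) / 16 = 3289 / 1776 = 1.85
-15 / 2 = -7.50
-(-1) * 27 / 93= 9 / 31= 0.29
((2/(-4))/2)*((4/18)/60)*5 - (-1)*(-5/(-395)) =137/17064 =0.01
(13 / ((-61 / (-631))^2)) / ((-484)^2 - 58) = 5176093 / 871450758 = 0.01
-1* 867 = -867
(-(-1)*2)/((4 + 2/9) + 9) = 18/119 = 0.15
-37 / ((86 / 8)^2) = -592 / 1849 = -0.32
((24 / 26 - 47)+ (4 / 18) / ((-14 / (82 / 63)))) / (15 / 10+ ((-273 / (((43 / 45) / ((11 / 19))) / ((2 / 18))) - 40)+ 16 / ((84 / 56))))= 3886464098 / 3896072271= 1.00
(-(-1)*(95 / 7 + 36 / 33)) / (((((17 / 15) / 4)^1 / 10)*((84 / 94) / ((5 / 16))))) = 6632875 / 36652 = 180.97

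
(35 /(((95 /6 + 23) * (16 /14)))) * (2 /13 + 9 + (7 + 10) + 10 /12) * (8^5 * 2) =4224819200 /3029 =1394790.10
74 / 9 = 8.22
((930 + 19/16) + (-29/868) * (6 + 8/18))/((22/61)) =1774552159/687456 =2581.33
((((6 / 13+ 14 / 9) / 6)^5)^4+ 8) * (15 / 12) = 8056424274299636714811694463505401014516716464446730 / 805642427395722378225911993317200201318919182032001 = 10.00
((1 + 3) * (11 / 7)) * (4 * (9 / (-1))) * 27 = -6109.71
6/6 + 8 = 9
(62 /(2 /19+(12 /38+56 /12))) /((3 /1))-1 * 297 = -42476 /145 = -292.94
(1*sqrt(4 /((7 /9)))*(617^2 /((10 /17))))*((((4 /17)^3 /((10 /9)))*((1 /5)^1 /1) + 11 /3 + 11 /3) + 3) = 1449830834471*sqrt(7) /252875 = 15169122.42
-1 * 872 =-872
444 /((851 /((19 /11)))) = 228 /253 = 0.90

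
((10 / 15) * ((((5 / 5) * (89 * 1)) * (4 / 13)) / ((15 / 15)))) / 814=356 / 15873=0.02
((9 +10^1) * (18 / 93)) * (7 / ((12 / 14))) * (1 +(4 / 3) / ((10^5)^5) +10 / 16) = 11346562500000000000000000931 / 232500000000000000000000000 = 48.80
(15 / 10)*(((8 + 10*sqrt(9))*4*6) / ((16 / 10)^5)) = 534375 / 4096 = 130.46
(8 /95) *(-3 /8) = -3 /95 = -0.03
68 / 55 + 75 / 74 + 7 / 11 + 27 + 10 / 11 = 125337 / 4070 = 30.80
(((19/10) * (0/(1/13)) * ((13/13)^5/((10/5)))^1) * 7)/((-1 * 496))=0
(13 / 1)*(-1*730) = -9490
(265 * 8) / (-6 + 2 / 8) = -8480 / 23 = -368.70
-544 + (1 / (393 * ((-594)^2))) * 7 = -75433514105 / 138664548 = -544.00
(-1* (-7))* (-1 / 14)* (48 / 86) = -12 / 43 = -0.28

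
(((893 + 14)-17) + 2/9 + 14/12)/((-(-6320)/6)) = 3209/3792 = 0.85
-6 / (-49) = 6 / 49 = 0.12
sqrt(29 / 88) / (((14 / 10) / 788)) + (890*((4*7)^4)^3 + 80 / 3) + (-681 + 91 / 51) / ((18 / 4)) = 985*sqrt(638) / 77 + 94863483471594164003120 / 459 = 206674255929399050438.84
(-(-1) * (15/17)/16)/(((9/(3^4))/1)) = 135/272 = 0.50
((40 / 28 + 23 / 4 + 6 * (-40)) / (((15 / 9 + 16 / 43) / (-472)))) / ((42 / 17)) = 21817.18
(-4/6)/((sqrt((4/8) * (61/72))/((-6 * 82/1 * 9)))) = 35424 * sqrt(61)/61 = 4535.58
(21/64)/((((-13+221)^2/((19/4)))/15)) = 5985/11075584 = 0.00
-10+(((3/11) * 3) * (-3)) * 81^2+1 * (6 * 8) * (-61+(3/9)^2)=-628219/33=-19036.94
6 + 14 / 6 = 25 / 3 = 8.33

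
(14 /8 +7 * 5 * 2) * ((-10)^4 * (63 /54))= 837083.33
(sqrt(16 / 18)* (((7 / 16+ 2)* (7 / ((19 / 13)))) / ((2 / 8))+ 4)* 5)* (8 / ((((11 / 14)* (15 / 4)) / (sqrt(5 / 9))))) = 483.66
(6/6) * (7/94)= 7/94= 0.07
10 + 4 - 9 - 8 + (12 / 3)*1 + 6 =7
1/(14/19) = 19/14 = 1.36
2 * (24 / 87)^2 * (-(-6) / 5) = 0.18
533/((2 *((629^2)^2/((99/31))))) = 52767/9704971654622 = 0.00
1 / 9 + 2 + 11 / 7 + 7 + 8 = 1177 / 63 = 18.68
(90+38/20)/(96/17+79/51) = 46869/3670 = 12.77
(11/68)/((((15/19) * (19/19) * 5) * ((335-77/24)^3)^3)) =46011481325568/54711594457555887670581214516969692275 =0.00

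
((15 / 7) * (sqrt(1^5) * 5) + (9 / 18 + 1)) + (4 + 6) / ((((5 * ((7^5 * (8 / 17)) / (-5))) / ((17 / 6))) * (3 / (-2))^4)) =99762973 / 8168202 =12.21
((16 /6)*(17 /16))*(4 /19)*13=442 /57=7.75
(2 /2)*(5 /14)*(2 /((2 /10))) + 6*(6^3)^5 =19747769352217 /7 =2821109907459.57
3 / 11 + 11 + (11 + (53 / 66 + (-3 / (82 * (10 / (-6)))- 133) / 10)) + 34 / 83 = 114405631 / 11229900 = 10.19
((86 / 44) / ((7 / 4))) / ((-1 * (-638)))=43 / 24563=0.00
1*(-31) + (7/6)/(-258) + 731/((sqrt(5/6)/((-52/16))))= -9503*sqrt(30)/20-47995/1548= -2633.51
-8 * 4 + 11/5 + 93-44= 96/5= 19.20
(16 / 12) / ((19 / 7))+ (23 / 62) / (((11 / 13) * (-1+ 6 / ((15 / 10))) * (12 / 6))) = 43873 / 77748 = 0.56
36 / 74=18 / 37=0.49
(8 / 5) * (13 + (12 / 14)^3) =7480 / 343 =21.81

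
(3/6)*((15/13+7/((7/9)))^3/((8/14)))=2012472/2197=916.01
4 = 4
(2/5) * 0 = 0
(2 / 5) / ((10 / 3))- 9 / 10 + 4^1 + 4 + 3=10.22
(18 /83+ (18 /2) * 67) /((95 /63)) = 3154221 /7885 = 400.03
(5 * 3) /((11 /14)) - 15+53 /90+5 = 9583 /990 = 9.68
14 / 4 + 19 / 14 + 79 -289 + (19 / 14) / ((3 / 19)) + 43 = -6449 / 42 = -153.55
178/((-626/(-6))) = 534/313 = 1.71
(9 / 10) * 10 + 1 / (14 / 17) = 143 / 14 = 10.21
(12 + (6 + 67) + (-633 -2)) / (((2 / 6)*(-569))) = 2.90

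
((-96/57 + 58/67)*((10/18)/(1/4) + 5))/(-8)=33865/45828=0.74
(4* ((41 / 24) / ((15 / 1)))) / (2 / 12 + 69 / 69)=0.39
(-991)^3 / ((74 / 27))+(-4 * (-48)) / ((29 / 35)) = -762048200913 / 2146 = -355101677.97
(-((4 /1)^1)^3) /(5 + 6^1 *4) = -64 /29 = -2.21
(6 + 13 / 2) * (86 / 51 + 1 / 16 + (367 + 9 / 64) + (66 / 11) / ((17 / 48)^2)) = 578078575 / 110976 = 5209.04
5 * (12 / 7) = 60 / 7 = 8.57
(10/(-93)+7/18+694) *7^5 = 6511183063/558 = 11668786.85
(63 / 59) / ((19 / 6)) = 0.34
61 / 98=0.62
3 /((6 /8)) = 4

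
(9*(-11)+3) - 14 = -110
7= 7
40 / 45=8 / 9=0.89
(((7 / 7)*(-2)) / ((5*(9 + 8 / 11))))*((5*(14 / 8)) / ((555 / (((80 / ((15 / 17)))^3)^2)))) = -15591006539874304 / 43291665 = -360138759.73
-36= -36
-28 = -28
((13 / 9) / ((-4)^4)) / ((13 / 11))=11 / 2304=0.00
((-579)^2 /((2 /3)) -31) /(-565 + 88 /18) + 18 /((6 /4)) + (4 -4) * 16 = -8929965 /10082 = -885.73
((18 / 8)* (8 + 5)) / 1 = 117 / 4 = 29.25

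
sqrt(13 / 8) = sqrt(26) / 4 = 1.27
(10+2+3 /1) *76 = 1140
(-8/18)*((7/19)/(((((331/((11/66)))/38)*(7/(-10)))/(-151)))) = -6040/8937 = -0.68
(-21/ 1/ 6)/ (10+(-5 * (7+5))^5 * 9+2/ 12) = 21/ 41990399939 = 0.00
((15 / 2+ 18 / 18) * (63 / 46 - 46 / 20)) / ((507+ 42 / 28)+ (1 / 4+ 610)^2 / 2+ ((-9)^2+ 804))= -29104 / 690353395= -0.00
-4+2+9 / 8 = -7 / 8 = -0.88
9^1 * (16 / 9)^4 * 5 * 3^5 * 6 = 655360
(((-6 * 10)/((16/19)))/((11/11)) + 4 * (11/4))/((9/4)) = -241/9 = -26.78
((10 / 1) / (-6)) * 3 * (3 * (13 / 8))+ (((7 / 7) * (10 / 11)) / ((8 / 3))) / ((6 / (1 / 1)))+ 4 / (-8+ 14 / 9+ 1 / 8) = -249761 / 10010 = -24.95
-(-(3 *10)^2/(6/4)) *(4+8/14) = 19200/7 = 2742.86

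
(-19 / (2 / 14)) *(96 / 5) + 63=-12453 / 5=-2490.60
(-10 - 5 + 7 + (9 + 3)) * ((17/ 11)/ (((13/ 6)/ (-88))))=-3264/ 13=-251.08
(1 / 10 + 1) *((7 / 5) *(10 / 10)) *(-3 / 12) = -77 / 200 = -0.38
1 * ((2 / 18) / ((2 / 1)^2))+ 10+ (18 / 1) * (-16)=-10007 / 36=-277.97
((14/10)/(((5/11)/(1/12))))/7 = 11/300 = 0.04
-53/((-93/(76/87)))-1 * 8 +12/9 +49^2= 2394.83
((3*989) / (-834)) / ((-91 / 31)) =30659 / 25298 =1.21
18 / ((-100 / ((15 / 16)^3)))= -1215 / 8192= -0.15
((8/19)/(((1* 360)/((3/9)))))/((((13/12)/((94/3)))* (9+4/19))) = 376/307125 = 0.00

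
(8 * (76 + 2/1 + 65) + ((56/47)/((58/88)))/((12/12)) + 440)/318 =1080728/216717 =4.99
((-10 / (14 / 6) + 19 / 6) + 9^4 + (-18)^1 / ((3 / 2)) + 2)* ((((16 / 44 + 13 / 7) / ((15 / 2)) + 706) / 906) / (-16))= -3740246639 / 11720016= -319.13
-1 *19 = -19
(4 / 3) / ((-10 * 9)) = -2 / 135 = -0.01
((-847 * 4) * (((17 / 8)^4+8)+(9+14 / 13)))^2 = 3010010040807678601 / 177209344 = 16985616970.67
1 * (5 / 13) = 5 / 13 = 0.38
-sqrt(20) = -4.47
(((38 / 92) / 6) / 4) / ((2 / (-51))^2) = 16473 / 1472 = 11.19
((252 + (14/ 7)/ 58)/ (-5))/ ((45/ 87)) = -97.45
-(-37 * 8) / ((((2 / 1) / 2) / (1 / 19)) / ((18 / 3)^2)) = 10656 / 19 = 560.84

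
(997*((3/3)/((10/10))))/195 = 997/195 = 5.11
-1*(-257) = 257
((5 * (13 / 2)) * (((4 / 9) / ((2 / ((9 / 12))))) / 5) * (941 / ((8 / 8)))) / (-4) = -12233 / 48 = -254.85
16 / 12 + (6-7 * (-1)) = 43 / 3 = 14.33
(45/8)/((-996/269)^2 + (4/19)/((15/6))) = 309343275/758563264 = 0.41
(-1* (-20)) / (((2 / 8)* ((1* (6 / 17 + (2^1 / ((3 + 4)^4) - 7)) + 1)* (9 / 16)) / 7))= -182860160 / 1037079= -176.32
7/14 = 1/2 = 0.50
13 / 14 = 0.93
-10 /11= -0.91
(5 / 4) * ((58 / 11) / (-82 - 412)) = -145 / 10868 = -0.01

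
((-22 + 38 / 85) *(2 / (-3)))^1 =3664 / 255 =14.37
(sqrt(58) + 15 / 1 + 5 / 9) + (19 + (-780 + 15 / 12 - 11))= -27187 / 36 + sqrt(58)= -747.58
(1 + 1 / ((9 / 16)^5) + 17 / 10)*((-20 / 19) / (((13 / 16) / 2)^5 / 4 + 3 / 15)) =-16213612943114240 / 152665855426683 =-106.20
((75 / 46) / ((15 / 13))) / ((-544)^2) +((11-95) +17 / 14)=-7888765497 / 95291392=-82.79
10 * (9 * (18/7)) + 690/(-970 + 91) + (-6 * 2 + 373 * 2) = 1978484/2051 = 964.64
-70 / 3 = -23.33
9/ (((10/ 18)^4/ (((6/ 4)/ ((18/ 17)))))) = 334611/ 2500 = 133.84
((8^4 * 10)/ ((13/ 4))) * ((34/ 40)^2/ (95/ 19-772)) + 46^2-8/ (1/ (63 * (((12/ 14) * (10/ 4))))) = 51057908/ 49855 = 1024.13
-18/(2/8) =-72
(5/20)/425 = 0.00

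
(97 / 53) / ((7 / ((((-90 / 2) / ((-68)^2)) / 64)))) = -4365 / 109792256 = -0.00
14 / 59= 0.24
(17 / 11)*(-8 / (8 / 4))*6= -408 / 11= -37.09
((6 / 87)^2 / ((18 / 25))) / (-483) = -50 / 3655827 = -0.00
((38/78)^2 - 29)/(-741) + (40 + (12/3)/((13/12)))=49287644/1127061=43.73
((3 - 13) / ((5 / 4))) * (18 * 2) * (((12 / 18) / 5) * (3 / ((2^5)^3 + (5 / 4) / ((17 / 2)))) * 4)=-78336 / 5570585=-0.01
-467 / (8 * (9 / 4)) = -467 / 18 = -25.94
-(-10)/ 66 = 5/ 33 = 0.15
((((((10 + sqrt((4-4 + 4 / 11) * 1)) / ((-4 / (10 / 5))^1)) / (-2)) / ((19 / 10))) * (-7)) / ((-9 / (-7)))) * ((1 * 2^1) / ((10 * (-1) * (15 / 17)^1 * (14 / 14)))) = 833 * sqrt(11) / 28215 + 833 / 513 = 1.72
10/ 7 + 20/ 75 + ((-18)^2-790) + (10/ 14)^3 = -2386973/ 5145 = -463.94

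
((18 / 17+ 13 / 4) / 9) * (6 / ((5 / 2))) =1.15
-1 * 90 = -90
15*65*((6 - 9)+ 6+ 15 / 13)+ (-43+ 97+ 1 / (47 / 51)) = 4105.09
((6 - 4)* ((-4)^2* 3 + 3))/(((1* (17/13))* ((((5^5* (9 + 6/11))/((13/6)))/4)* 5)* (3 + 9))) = 1859/4921875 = 0.00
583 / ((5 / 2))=1166 / 5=233.20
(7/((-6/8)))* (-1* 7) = 196/3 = 65.33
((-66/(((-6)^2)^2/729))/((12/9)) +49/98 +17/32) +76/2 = 179/16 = 11.19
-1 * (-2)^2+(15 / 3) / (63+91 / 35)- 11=-4895 / 328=-14.92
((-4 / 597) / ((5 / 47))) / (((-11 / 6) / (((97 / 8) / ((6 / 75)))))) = 22795 / 4378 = 5.21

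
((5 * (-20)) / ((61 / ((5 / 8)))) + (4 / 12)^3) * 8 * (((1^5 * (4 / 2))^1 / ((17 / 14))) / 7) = -52048 / 27999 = -1.86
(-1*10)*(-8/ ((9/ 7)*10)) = 56/ 9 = 6.22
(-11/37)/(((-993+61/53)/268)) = 39061/486254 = 0.08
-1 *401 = -401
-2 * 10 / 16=-5 / 4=-1.25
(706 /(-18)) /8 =-353 /72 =-4.90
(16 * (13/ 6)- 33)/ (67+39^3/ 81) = 5/ 2398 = 0.00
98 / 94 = 49 / 47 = 1.04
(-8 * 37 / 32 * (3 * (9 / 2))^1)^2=998001 / 64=15593.77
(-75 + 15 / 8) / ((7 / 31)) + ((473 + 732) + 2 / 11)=542907 / 616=881.34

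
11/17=0.65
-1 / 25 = -0.04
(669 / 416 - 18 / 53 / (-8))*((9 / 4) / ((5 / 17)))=5568129 / 440960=12.63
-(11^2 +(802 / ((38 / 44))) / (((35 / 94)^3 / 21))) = -43978553663 / 116375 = -377903.79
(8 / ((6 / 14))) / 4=14 / 3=4.67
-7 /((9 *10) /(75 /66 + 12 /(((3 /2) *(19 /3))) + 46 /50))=-80941 /313500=-0.26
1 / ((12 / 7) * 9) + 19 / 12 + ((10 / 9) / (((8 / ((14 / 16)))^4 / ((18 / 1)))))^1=1.65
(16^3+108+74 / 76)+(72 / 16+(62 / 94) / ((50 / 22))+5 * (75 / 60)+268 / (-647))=243565124127 / 57777100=4215.60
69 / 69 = 1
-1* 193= -193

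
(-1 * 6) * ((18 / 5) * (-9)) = 972 / 5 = 194.40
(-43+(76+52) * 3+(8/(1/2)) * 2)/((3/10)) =1243.33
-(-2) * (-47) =-94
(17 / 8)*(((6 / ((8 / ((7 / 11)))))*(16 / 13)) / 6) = 119 / 572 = 0.21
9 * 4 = 36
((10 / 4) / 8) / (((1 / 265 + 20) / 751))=995075 / 84816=11.73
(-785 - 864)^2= 2719201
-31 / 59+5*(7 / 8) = 1817 / 472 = 3.85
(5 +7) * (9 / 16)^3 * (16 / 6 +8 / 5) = 729 / 80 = 9.11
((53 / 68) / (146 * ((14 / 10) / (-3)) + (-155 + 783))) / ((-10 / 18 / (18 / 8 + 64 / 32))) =-0.01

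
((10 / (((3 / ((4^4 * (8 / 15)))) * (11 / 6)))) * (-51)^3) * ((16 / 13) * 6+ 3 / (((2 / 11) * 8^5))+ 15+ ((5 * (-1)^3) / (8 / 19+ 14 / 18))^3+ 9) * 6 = 320635120525513641 / 39422812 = 8133238200.40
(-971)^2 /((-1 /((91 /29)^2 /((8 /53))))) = -61505100.33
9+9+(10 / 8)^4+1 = 5489 / 256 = 21.44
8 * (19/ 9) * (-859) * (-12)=522272/ 3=174090.67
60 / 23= 2.61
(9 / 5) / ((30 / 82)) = 123 / 25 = 4.92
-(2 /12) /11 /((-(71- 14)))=1 /3762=0.00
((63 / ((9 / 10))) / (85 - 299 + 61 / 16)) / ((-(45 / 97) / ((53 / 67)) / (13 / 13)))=1151584 / 2027889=0.57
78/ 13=6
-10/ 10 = -1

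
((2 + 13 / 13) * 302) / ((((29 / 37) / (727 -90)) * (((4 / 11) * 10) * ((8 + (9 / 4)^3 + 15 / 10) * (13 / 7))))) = 144546864 / 27695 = 5219.24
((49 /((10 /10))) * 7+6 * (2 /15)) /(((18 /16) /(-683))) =-1043624 /5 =-208724.80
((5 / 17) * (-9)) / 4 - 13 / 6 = -577 / 204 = -2.83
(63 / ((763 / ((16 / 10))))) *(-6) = -0.79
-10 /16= -5 /8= -0.62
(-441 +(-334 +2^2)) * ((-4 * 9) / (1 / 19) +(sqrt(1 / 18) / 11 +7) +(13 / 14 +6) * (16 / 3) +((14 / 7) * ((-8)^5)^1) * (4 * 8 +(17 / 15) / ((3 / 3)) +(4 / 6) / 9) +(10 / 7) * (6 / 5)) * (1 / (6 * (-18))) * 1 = -75528204191 / 4860 +257 * sqrt(2) / 2376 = -15540782.60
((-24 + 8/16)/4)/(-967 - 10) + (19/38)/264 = 4079/515856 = 0.01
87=87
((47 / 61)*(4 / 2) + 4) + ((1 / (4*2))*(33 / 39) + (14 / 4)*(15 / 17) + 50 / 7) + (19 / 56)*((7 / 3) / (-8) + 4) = 44354077 / 2588352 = 17.14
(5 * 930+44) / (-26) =-2347 / 13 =-180.54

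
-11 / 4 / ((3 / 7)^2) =-539 / 36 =-14.97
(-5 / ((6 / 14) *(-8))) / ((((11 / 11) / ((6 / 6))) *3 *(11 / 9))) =35 / 88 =0.40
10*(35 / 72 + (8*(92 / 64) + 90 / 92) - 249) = -1954375 / 828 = -2360.36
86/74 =43/37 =1.16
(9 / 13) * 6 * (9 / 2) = 243 / 13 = 18.69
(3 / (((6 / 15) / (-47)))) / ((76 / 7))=-32.47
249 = 249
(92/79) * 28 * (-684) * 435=-766463040/79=-9702063.80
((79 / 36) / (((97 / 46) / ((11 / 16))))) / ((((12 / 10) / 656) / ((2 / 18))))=4097335 / 94284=43.46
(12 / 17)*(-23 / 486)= -0.03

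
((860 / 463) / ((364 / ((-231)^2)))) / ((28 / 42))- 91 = 3821377 / 12038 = 317.44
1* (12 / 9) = 1.33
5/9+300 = 300.56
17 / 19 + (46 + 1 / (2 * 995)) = 1773109 / 37810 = 46.90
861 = 861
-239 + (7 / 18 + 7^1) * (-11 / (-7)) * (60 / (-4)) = -2479 / 6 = -413.17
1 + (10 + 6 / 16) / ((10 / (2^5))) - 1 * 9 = 126 / 5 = 25.20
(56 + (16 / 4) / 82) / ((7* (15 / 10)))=5.34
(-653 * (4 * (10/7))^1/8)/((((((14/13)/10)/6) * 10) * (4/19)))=-2419365/196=-12343.70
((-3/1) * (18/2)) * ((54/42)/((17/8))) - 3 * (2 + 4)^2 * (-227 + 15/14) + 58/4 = 5806831/238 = 24398.45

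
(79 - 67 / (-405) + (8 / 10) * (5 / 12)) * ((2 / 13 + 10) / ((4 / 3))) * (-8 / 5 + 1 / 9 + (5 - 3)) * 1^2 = 8145841 / 26325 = 309.43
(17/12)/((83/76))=323/249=1.30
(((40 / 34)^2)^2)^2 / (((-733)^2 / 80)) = 2048000000000 / 3747997739717449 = 0.00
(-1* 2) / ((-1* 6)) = 1 / 3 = 0.33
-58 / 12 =-4.83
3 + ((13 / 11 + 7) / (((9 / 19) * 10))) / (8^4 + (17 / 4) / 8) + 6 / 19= 90856229 / 27397601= 3.32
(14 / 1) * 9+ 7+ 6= 139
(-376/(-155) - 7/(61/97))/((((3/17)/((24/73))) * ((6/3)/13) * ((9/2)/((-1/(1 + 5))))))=72761156/18635805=3.90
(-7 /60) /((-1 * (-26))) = -7 /1560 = -0.00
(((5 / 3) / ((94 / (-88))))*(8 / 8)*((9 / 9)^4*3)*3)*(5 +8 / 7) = -28380 / 329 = -86.26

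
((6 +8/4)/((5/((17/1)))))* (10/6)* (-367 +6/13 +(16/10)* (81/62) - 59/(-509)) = -16939791984/1025635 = -16516.39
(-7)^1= -7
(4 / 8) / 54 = 1 / 108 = 0.01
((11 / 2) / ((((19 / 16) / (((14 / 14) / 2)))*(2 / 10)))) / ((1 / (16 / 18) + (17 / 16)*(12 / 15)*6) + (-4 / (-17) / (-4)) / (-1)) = 149600 / 81187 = 1.84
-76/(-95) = 4/5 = 0.80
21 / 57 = 7 / 19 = 0.37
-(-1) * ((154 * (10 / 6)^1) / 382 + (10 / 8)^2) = 20485 / 9168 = 2.23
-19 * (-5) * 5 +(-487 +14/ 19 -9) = -385/ 19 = -20.26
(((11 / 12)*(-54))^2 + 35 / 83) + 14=818271 / 332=2464.67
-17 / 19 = -0.89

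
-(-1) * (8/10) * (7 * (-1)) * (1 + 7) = -224/5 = -44.80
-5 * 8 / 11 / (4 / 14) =-140 / 11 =-12.73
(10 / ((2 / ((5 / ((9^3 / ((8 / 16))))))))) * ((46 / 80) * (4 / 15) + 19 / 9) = 1019 / 26244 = 0.04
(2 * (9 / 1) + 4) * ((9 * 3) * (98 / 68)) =14553 / 17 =856.06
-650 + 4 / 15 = -9746 / 15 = -649.73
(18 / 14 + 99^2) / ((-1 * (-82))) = 34308 / 287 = 119.54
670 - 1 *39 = 631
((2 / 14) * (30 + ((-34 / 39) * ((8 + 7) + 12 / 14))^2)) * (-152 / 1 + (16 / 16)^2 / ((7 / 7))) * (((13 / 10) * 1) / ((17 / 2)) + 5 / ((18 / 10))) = -13978.39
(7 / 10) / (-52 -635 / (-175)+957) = 49 / 63604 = 0.00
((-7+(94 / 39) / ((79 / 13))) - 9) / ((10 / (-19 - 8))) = 16641 / 395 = 42.13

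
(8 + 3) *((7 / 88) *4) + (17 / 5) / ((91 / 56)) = 727 / 130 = 5.59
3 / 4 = 0.75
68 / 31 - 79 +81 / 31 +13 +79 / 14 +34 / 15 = -53.28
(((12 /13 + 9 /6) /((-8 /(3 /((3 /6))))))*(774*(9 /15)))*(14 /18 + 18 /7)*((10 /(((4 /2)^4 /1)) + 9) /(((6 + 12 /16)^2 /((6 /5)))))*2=-1433.07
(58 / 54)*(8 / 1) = 8.59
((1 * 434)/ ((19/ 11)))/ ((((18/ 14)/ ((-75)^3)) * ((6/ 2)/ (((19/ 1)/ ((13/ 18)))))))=-9398812500/ 13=-722985576.92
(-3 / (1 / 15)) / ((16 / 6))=-135 / 8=-16.88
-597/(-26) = 597/26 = 22.96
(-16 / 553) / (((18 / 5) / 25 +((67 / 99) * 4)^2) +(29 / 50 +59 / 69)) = -901692000 / 277593730589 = -0.00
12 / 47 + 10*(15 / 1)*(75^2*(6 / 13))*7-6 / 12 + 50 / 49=163225171449 / 59878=2725962.31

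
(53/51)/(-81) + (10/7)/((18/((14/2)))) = 2242/4131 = 0.54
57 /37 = 1.54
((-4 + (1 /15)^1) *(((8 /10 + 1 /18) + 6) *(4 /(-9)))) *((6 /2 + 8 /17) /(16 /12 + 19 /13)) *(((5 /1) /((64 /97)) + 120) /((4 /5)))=45595157933 /19211904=2373.28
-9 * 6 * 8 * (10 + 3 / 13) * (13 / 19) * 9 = -27216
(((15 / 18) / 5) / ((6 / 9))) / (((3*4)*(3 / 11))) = 11 / 144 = 0.08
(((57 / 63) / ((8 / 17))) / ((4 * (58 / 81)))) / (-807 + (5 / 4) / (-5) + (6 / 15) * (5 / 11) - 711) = -31977 / 72316720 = -0.00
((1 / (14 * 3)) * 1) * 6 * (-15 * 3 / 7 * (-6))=270 / 49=5.51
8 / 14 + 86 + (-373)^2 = 974509 / 7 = 139215.57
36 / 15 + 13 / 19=293 / 95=3.08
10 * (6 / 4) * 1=15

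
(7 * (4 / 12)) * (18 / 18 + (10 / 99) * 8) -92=-26071 / 297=-87.78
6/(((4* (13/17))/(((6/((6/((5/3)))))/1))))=85/26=3.27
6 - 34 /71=392 /71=5.52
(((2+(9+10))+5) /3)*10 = 260 /3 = 86.67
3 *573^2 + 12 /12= 984988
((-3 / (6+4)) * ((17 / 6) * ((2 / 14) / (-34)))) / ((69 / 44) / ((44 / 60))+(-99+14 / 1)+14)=-121 / 2333030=-0.00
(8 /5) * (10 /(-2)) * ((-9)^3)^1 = 5832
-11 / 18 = -0.61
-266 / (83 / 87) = -23142 / 83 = -278.82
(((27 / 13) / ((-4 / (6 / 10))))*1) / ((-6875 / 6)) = 243 / 893750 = 0.00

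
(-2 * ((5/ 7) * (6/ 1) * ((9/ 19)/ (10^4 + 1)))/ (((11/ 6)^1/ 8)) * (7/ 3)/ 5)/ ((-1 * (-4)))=-0.00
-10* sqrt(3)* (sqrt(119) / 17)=-10* sqrt(357) / 17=-11.11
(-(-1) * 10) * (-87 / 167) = -870 / 167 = -5.21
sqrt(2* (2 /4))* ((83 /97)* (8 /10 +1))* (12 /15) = 2988 /2425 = 1.23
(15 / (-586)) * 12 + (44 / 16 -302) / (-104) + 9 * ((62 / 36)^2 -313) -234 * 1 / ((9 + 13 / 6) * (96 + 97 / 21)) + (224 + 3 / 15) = -2563.74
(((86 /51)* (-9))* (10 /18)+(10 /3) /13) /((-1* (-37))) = -5420 /24531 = -0.22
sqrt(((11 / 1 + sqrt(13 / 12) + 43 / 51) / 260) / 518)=sqrt(14595945 * sqrt(39) + 1037170680) / 3434340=0.01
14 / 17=0.82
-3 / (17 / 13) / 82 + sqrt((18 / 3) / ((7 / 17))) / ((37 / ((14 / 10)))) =0.12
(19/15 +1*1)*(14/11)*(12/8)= 238/55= 4.33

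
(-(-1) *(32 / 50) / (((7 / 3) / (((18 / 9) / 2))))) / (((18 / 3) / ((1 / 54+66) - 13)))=2.42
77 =77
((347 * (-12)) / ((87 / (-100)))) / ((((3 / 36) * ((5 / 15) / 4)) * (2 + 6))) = 2498400 / 29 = 86151.72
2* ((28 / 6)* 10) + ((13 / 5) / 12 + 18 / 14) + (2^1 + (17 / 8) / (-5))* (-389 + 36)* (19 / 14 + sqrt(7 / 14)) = -369433 / 560-22239* sqrt(2) / 80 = -1052.84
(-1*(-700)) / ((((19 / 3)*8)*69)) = 175 / 874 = 0.20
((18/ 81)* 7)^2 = 196/ 81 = 2.42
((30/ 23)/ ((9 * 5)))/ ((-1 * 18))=-1/ 621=-0.00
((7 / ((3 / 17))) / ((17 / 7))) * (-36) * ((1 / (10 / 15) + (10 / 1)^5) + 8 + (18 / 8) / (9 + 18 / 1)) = -58805635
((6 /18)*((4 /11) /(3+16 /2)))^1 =4 /363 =0.01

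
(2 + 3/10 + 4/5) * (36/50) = 279/125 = 2.23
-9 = -9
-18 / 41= -0.44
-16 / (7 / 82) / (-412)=0.45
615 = 615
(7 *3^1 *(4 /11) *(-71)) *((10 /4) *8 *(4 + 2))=-715680 /11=-65061.82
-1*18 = -18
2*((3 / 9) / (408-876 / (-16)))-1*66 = -366490 / 5553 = -66.00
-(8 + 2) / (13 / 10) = -100 / 13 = -7.69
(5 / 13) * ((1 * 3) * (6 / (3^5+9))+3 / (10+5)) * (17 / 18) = 0.10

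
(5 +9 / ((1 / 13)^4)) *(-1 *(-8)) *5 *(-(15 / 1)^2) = -2313486000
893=893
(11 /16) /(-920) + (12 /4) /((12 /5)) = 18389 /14720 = 1.25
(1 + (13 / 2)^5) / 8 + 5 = 372605 / 256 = 1455.49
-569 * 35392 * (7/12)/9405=-35241584/28215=-1249.04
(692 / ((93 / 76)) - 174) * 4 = 145640 / 93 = 1566.02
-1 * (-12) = 12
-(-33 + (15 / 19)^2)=11688 / 361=32.38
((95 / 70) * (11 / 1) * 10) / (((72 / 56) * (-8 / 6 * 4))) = -1045 / 48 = -21.77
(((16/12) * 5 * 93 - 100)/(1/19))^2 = 97614400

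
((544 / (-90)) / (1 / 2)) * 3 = -544 / 15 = -36.27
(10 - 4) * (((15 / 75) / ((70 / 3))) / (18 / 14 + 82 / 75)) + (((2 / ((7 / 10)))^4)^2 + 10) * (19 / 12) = 7047.03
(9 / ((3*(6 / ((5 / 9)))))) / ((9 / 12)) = 10 / 27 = 0.37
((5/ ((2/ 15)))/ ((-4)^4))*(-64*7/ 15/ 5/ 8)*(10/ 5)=-0.22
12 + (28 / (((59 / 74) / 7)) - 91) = 166.83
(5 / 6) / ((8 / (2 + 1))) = 5 / 16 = 0.31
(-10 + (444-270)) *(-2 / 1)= -328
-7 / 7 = -1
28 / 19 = 1.47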